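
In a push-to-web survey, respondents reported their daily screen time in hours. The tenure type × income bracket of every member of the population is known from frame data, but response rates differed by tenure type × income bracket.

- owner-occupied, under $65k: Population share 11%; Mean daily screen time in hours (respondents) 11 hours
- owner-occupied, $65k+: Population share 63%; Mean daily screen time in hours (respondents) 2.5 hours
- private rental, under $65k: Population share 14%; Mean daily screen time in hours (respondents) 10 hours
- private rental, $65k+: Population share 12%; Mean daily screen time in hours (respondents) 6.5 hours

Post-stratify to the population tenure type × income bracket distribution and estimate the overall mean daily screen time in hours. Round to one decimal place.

Reweight to the known tenure type × income bracket distribution:
  owner-occupied, under $65k: 0.11 × 11 = 1.21
  owner-occupied, $65k+: 0.63 × 2.5 = 1.575
  private rental, under $65k: 0.14 × 10 = 1.4
  private rental, $65k+: 0.12 × 6.5 = 0.78
Post-stratified estimate = 4.965 → 5.0.

5.0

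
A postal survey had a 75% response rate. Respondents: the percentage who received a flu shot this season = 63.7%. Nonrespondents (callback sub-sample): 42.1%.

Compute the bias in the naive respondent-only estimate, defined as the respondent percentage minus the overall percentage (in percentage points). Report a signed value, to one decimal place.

Nonresponse fraction = 1 − 0.75 = 0.25.
Bias = (nonresponse fraction) × (respondent percentage − nonrespondent percentage)
     = 0.25 × (63.7 − 42.1) = 0.25 × 21.6 = 5.4.

+5.4 percentage points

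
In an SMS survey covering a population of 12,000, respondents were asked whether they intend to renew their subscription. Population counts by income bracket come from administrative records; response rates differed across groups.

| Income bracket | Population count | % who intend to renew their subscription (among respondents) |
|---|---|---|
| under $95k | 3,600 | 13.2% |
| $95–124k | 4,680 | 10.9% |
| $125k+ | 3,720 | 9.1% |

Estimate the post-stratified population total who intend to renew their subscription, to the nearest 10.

Estimated count per cell = population count × respondent percentage:
  under $95k: 3,600 × 13.2% = 475.2
  $95–124k: 4,680 × 10.9% = 510.12
  $125k+: 3,720 × 9.1% = 338.52
Estimated total = 1323.84 → 1,320.

1,320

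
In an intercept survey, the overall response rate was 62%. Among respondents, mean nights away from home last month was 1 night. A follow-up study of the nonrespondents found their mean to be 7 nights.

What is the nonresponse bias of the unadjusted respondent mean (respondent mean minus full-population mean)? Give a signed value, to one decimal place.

Nonresponse fraction = 1 − 0.62 = 0.38.
Bias = (nonresponse fraction) × (respondent mean − nonrespondent mean)
     = 0.38 × (1 − 7) = 0.38 × -6 = -2.28.

-2.3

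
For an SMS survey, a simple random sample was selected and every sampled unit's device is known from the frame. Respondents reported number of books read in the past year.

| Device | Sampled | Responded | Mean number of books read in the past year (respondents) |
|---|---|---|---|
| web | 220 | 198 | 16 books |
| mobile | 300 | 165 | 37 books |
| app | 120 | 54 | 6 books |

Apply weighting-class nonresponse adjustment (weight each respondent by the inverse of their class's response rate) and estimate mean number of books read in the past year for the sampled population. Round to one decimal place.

Response rates by class: web 198/220 = 90%, mobile 165/300 = 55%, app 54/120 = 45%.
With weight = n_sampled/n_responded per class, the weighted class total is n_sampled:
  web: 220 × 16 = 3520
  mobile: 300 × 37 = 11,100
  app: 120 × 6 = 720
Adjusted estimate = 15,340 / 640 = 23.9688 → 24.0.

24.0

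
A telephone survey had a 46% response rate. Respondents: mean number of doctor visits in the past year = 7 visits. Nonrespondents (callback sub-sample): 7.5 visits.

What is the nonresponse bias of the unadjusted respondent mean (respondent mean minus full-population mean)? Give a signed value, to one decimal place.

-0.3

Nonresponse fraction = 1 − 0.46 = 0.54.
Bias = (nonresponse fraction) × (respondent mean − nonrespondent mean)
     = 0.54 × (7 − 7.5) = 0.54 × -0.5 = -0.27.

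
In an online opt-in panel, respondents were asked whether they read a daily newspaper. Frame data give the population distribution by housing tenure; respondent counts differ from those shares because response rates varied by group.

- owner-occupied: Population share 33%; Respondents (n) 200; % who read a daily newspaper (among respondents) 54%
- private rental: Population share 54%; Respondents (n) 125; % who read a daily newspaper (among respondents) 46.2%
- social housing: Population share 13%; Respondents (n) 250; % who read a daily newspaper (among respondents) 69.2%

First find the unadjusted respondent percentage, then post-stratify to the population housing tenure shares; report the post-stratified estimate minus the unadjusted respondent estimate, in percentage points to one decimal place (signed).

-7.1 percentage points

Naive respondent-only estimate (weights = respondent counts):
  (200/575)×54 + (125/575)×46.2 + (250/575)×69.2 = 58.913%
Reweighting by population housing tenure shares:
  0.33×54 + 0.54×46.2 + 0.13×69.2 = 51.764%
Difference = 51.764 − 58.913 = -7.149 pp.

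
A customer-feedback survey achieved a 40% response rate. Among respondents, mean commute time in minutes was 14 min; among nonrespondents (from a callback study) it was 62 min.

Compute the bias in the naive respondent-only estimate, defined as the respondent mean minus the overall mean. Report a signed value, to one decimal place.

-28.8

Nonresponse fraction = 1 − 0.4 = 0.6.
Bias = (nonresponse fraction) × (respondent mean − nonrespondent mean)
     = 0.6 × (14 − 62) = 0.6 × -48 = -28.8.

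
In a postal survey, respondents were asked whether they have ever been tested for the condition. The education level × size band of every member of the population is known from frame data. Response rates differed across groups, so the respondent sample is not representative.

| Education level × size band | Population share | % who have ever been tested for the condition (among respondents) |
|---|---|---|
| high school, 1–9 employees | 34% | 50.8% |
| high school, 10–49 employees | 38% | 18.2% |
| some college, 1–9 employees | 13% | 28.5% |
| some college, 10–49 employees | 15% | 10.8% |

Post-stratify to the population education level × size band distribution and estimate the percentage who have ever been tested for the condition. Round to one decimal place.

Reweight to the known education level × size band distribution:
  high school, 1–9 employees: 0.34 × 50.8 = 17.272
  high school, 10–49 employees: 0.38 × 18.2 = 6.916
  some college, 1–9 employees: 0.13 × 28.5 = 3.705
  some college, 10–49 employees: 0.15 × 10.8 = 1.62
Post-stratified estimate = 29.513 → 29.5%.

29.5%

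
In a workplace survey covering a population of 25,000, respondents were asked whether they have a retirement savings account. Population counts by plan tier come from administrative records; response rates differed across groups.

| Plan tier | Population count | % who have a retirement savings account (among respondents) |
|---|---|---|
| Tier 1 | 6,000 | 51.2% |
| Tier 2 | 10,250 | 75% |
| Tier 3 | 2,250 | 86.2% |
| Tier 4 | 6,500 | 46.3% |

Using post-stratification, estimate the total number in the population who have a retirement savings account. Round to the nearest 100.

15,700

Apply each group's respondent rate to its population count:
  Tier 1: 6,000 × 51.2% = 3072
  Tier 2: 10,250 × 75% = 7687.5
  Tier 3: 2,250 × 86.2% = 1939.5
  Tier 4: 6,500 × 46.3% = 3009.5
Estimated total = 15708.5 → 15,700.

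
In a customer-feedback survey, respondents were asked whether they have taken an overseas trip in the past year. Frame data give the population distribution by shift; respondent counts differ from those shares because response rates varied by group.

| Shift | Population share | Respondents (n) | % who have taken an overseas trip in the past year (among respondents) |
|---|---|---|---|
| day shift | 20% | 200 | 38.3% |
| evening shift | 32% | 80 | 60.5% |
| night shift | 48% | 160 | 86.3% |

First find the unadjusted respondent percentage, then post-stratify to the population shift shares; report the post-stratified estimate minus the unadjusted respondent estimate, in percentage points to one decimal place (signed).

+8.7 percentage points

Naive respondent-only estimate (weights = respondent counts):
  (200/440)×38.3 + (80/440)×60.5 + (160/440)×86.3 = 59.7909%
Reweighting by population shift shares:
  0.2×38.3 + 0.32×60.5 + 0.48×86.3 = 68.444%
Difference = 68.444 − 59.7909 = 8.6531 pp.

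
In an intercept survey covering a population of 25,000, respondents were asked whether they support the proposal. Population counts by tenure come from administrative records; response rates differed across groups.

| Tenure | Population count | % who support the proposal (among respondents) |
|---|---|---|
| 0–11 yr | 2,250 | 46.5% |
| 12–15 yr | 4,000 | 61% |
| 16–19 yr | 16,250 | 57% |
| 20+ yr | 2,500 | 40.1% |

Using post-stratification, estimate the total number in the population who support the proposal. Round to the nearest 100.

13,800

Each cell contributes its population count × the respondent rate:
  0–11 yr: 2,250 × 46.5% = 1046.25
  12–15 yr: 4,000 × 61% = 2440
  16–19 yr: 16,250 × 57% = 9262.5
  20+ yr: 2,500 × 40.1% = 1002.5
Estimated total = 13751.2 → 13,800.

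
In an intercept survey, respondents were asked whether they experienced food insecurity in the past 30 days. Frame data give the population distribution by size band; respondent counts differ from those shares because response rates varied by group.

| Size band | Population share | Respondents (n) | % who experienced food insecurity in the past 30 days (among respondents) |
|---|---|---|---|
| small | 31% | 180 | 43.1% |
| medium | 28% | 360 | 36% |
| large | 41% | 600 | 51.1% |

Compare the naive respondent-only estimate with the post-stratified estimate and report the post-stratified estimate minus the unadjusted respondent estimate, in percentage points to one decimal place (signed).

-0.7 percentage points

Unadjusted (pooled respondent) estimate weights by respondent counts:
  (180/1140)×43.1 + (360/1140)×36 + (600/1140)×51.1 = 45.0684%
Reweighting by population size band shares:
  0.31×43.1 + 0.28×36 + 0.41×51.1 = 44.392%
Difference = 44.392 − 45.0684 = -0.6764 pp.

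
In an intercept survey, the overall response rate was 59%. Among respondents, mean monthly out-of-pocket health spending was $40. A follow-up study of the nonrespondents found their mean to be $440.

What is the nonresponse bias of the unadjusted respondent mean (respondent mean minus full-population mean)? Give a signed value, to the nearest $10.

-$160

Nonresponse fraction = 1 − 0.59 = 0.41.
Bias = (nonresponse fraction) × (respondent mean − nonrespondent mean)
     = 0.41 × (40 − 440) = 0.41 × -400 = -164.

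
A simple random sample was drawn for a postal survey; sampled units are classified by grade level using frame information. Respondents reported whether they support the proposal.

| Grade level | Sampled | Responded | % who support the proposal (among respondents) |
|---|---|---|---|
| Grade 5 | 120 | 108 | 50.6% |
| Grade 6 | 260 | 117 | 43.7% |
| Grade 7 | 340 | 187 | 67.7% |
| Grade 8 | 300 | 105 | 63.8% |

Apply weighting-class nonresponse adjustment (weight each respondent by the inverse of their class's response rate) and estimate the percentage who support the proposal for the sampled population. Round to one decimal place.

58.4%

Response rates by class: Grade 5 108/120 = 90%, Grade 6 117/260 = 45%, Grade 7 187/340 = 55%, Grade 8 105/300 = 35%.
Weighting each respondent by the inverse class response rate inflates each class back to its sampled size, so the class weight is n_sampled:
  Grade 5: 120 × 50.6 = 6072
  Grade 6: 260 × 43.7 = 11,362
  Grade 7: 340 × 67.7 = 23,018
  Grade 8: 300 × 63.8 = 19,140
Adjusted estimate = 59,592 / 1,020 = 58.4235 → 58.4%.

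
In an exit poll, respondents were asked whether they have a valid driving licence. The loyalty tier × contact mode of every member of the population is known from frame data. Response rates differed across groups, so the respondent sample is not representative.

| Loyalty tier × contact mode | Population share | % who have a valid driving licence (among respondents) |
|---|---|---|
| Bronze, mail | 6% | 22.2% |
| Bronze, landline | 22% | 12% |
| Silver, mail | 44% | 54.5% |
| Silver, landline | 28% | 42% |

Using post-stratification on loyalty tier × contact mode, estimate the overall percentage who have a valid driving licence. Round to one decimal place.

39.7%

Each cell contributes population-share × respondent value:
  Bronze, mail: 0.06 × 22.2 = 1.332
  Bronze, landline: 0.22 × 12 = 2.64
  Silver, mail: 0.44 × 54.5 = 23.98
  Silver, landline: 0.28 × 42 = 11.76
Post-stratified estimate = 39.712 → 39.7%.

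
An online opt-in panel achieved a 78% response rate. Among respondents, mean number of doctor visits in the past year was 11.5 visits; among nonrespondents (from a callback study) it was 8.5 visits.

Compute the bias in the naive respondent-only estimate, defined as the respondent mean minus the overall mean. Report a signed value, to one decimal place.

Nonresponse fraction = 1 − 0.78 = 0.22.
Bias = (nonresponse fraction) × (respondent mean − nonrespondent mean)
     = 0.22 × (11.5 − 8.5) = 0.22 × 3 = 0.66.

+0.7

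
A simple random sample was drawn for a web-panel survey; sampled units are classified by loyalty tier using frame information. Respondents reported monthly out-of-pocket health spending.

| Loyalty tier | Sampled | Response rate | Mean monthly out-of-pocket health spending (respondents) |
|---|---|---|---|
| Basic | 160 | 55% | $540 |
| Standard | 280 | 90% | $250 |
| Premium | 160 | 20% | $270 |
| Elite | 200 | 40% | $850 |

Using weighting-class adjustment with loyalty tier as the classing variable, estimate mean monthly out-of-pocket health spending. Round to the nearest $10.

$460

Each respondent's weight = sampled/responded in their class; summing within a class gives n_sampled, so:
  Basic: 160 × 540 = 86,400
  Standard: 280 × 250 = 70,000
  Premium: 160 × 270 = 43,200
  Elite: 200 × 850 = 170,000
Adjusted estimate = 369,600 / 800 = 462 → $460.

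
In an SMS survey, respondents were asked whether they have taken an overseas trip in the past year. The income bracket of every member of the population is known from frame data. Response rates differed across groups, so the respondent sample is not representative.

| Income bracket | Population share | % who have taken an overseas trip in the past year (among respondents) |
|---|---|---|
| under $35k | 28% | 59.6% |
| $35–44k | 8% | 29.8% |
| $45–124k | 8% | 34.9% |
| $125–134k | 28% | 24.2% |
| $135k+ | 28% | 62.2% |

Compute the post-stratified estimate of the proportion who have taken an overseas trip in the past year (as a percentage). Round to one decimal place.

Each cell contributes population-share × respondent value:
  under $35k: 0.28 × 59.6 = 16.688
  $35–44k: 0.08 × 29.8 = 2.384
  $45–124k: 0.08 × 34.9 = 2.792
  $125–134k: 0.28 × 24.2 = 6.776
  $135k+: 0.28 × 62.2 = 17.416
Post-stratified estimate = 46.056 → 46.1%.

46.1%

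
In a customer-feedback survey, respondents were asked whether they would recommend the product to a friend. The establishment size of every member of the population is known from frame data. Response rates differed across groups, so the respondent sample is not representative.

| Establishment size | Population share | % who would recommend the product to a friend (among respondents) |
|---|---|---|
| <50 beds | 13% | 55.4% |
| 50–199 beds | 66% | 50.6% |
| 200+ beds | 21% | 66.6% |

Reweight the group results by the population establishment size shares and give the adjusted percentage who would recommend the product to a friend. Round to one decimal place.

Reweight to the known establishment size distribution:
  <50 beds: 0.13 × 55.4 = 7.202
  50–199 beds: 0.66 × 50.6 = 33.396
  200+ beds: 0.21 × 66.6 = 13.986
Post-stratified estimate = 54.584 → 54.6%.

54.6%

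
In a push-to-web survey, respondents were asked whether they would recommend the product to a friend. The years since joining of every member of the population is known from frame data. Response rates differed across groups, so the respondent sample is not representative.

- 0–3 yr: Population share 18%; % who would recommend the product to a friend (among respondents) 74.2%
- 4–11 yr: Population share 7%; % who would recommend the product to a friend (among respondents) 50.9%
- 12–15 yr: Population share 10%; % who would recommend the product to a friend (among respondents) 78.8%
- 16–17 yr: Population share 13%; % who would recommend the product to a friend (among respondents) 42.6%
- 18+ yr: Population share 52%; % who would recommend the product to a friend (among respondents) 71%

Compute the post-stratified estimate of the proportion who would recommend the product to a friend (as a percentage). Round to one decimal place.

67.3%

Weight each group's respondent value by its population share:
  0–3 yr: 0.18 × 74.2 = 13.356
  4–11 yr: 0.07 × 50.9 = 3.563
  12–15 yr: 0.1 × 78.8 = 7.88
  16–17 yr: 0.13 × 42.6 = 5.538
  18+ yr: 0.52 × 71 = 36.92
Post-stratified estimate = 67.257 → 67.3%.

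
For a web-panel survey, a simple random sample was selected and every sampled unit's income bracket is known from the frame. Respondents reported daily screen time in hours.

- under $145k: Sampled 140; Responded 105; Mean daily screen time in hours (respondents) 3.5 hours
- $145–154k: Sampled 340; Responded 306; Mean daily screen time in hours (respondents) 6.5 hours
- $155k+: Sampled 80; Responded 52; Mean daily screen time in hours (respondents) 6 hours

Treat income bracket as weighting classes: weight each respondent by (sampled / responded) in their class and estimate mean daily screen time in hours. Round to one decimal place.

Response rates by class: under $145k 105/140 = 75%, $145–154k 306/340 = 90%, $155k+ 52/80 = 65%.
Each respondent's weight = sampled/responded in their class; summing within a class gives n_sampled, so:
  under $145k: 140 × 3.5 = 490
  $145–154k: 340 × 6.5 = 2210
  $155k+: 80 × 6 = 480
Adjusted estimate = 3180 / 560 = 5.67857 → 5.7.

5.7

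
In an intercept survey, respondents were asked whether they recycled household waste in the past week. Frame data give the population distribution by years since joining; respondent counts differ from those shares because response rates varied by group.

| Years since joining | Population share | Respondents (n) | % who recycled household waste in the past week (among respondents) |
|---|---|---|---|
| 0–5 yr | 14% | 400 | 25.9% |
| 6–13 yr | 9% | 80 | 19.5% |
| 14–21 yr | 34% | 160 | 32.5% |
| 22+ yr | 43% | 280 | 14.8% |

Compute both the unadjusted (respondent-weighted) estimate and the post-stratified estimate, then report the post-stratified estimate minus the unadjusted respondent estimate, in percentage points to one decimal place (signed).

Naive respondent-only estimate (weights = respondent counts):
  (400/920)×25.9 + (80/920)×19.5 + (160/920)×32.5 + (280/920)×14.8 = 23.113%
Post-stratifying to population shares instead:
  0.14×25.9 + 0.09×19.5 + 0.34×32.5 + 0.43×14.8 = 22.795%
Difference = 22.795 − 23.113 = -0.318 pp.

-0.3 percentage points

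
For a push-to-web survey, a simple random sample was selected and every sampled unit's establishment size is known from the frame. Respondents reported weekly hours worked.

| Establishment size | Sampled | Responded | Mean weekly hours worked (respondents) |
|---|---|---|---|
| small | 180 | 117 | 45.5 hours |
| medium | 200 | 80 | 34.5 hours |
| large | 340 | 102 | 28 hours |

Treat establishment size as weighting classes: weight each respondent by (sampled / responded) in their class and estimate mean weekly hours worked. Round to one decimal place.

34.2

Class response rates: small 117/180 = 65%, medium 80/200 = 40%, large 102/340 = 30%.
With weight = n_sampled/n_responded per class, the weighted class total is n_sampled:
  small: 180 × 45.5 = 8190
  medium: 200 × 34.5 = 6900
  large: 340 × 28 = 9520
Adjusted estimate = 24,610 / 720 = 34.1806 → 34.2.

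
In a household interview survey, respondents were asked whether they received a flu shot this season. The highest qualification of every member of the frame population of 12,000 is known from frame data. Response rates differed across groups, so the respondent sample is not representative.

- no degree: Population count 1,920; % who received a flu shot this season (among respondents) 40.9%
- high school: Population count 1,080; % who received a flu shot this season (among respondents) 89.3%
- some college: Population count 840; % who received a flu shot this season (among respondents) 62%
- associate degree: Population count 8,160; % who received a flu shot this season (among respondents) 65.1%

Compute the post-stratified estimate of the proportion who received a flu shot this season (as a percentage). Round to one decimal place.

Weight each group's respondent value by its population share:
  no degree: (1,920/12,000) × 40.9 = 6.544
  high school: (1,080/12,000) × 89.3 = 8.037
  some college: (840/12,000) × 62 = 4.34
  associate degree: (8,160/12,000) × 65.1 = 44.268
Post-stratified estimate = 63.189 → 63.2%.

63.2%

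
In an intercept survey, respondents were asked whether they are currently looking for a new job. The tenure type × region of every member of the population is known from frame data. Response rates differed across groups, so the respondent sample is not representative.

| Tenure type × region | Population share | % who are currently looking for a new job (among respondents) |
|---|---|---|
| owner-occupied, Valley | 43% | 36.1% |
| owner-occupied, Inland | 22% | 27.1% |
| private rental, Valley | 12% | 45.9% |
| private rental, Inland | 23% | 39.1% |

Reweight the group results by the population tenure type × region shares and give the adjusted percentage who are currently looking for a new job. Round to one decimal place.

36.0%

Post-stratification weights by population share, not respondent share:
  owner-occupied, Valley: 0.43 × 36.1 = 15.523
  owner-occupied, Inland: 0.22 × 27.1 = 5.962
  private rental, Valley: 0.12 × 45.9 = 5.508
  private rental, Inland: 0.23 × 39.1 = 8.993
Post-stratified estimate = 35.986 → 36.0%.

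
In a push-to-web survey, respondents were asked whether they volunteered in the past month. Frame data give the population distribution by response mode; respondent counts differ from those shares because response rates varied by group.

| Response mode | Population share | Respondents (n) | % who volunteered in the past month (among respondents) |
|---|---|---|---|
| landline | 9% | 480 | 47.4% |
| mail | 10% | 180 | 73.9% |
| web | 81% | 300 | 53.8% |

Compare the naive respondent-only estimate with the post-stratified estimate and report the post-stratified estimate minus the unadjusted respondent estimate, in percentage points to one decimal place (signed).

+0.9 percentage points

Without adjustment, the pooled respondent share is:
  (480/960)×47.4 + (180/960)×73.9 + (300/960)×53.8 = 54.3687%
Post-stratifying to population shares instead:
  0.09×47.4 + 0.1×73.9 + 0.81×53.8 = 55.234%
Difference = 55.234 − 54.3687 = 0.8653 pp.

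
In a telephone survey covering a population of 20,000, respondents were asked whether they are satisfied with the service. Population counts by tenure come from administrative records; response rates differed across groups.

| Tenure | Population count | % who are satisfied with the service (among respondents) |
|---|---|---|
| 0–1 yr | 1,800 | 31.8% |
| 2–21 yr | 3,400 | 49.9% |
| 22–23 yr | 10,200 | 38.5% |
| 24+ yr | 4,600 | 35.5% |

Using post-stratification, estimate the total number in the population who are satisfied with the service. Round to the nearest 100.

7,800

Each cell contributes its population count × the respondent rate:
  0–1 yr: 1,800 × 31.8% = 572.4
  2–21 yr: 3,400 × 49.9% = 1696.6
  22–23 yr: 10,200 × 38.5% = 3927
  24+ yr: 4,600 × 35.5% = 1633
Estimated total = 7829 → 7,800.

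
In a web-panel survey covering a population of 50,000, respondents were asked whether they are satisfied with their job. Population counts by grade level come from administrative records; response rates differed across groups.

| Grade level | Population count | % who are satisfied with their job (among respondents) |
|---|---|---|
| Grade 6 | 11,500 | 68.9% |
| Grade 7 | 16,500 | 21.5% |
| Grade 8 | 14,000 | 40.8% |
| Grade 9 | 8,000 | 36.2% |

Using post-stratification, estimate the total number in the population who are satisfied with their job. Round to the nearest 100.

Apply each group's respondent rate to its population count:
  Grade 6: 11,500 × 68.9% = 7923.5
  Grade 7: 16,500 × 21.5% = 3547.5
  Grade 8: 14,000 × 40.8% = 5712
  Grade 9: 8,000 × 36.2% = 2896
Estimated total = 20,079 → 20,100.

20,100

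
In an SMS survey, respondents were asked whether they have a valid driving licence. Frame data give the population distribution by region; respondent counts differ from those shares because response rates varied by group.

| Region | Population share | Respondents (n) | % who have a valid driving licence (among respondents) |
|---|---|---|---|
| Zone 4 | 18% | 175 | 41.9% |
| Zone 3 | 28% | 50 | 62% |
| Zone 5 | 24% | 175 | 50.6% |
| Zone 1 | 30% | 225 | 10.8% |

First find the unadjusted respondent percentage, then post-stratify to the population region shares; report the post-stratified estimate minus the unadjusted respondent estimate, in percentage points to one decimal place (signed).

+5.5 percentage points

Without adjustment, the pooled respondent share is:
  (175/625)×41.9 + (50/625)×62 + (175/625)×50.6 + (225/625)×10.8 = 34.748%
Post-stratified estimate weights by population shares:
  0.18×41.9 + 0.28×62 + 0.24×50.6 + 0.3×10.8 = 40.286%
Difference = 40.286 − 34.748 = 5.538 pp.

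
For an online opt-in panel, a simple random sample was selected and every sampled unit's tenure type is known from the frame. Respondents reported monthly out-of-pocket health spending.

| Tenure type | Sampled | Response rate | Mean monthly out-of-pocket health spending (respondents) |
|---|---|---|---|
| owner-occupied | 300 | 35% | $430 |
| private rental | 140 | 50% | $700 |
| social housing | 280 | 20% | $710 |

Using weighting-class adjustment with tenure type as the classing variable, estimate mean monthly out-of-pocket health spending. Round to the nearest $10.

Inverse-response-rate weighting restores each class to its sampled count, so class totals weight by n_sampled:
  owner-occupied: 300 × 430 = 129,000
  private rental: 140 × 700 = 98,000
  social housing: 280 × 710 = 198,800
Adjusted estimate = 425,800 / 720 = 591.389 → $590.

$590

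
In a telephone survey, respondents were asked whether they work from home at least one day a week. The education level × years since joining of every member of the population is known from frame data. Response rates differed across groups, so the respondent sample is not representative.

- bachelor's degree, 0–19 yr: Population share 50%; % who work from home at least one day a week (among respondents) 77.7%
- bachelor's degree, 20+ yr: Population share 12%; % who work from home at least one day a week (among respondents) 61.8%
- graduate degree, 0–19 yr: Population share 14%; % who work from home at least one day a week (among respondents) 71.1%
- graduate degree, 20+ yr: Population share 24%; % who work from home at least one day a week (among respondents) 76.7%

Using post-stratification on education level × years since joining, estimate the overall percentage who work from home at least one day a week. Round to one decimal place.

74.6%

Reweight to the known education level × years since joining distribution:
  bachelor's degree, 0–19 yr: 0.5 × 77.7 = 38.85
  bachelor's degree, 20+ yr: 0.12 × 61.8 = 7.416
  graduate degree, 0–19 yr: 0.14 × 71.1 = 9.954
  graduate degree, 20+ yr: 0.24 × 76.7 = 18.408
Post-stratified estimate = 74.628 → 74.6%.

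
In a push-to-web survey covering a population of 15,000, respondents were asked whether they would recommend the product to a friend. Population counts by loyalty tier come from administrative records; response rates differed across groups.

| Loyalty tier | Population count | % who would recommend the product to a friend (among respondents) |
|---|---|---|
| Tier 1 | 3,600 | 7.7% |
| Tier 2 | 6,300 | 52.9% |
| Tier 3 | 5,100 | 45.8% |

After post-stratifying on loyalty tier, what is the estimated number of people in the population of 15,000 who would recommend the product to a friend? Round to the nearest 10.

Estimated count per cell = population count × respondent percentage:
  Tier 1: 3,600 × 7.7% = 277.2
  Tier 2: 6,300 × 52.9% = 3332.7
  Tier 3: 5,100 × 45.8% = 2335.8
Estimated total = 5945.7 → 5,950.

5,950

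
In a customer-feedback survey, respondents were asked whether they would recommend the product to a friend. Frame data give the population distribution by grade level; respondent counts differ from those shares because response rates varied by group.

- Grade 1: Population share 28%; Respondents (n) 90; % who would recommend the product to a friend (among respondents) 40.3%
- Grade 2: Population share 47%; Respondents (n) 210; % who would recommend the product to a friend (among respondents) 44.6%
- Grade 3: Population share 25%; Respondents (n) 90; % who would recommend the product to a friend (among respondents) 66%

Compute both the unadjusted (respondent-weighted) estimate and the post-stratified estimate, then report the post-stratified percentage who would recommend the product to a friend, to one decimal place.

48.7%

Unadjusted (pooled respondent) estimate weights by respondent counts:
  (90/390)×40.3 + (210/390)×44.6 + (90/390)×66 = 48.5462%
Post-stratifying to population shares instead:
  0.28×40.3 + 0.47×44.6 + 0.25×66 = 48.746%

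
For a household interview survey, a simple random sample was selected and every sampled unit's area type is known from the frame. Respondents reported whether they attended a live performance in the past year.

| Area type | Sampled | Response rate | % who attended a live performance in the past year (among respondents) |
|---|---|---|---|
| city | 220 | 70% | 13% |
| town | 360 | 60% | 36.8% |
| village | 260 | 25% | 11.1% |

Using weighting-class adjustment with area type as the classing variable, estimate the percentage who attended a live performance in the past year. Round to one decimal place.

With weight = n_sampled/n_responded per class, the weighted class total is n_sampled:
  city: 220 × 13 = 2860
  town: 360 × 36.8 = 13248
  village: 260 × 11.1 = 2886
Adjusted estimate = 18,994 / 840 = 22.6119 → 22.6%.

22.6%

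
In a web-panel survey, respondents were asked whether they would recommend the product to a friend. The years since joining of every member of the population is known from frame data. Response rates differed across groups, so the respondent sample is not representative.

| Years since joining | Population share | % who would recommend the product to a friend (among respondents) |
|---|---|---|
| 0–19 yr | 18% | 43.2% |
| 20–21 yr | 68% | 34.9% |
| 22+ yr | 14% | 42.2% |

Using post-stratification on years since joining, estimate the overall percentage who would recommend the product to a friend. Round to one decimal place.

37.4%

Reweight to the known years since joining distribution:
  0–19 yr: 0.18 × 43.2 = 7.776
  20–21 yr: 0.68 × 34.9 = 23.732
  22+ yr: 0.14 × 42.2 = 5.908
Post-stratified estimate = 37.416 → 37.4%.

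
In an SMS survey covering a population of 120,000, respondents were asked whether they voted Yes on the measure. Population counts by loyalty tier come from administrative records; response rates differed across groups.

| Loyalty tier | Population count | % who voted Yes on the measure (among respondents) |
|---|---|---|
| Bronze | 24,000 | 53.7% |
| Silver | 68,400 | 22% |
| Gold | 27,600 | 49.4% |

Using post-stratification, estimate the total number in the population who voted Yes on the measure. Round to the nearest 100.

41,600

Apply each group's respondent rate to its population count:
  Bronze: 24,000 × 53.7% = 12,888
  Silver: 68,400 × 22% = 15,048
  Gold: 27,600 × 49.4% = 13634.4
Estimated total = 41570.4 → 41,600.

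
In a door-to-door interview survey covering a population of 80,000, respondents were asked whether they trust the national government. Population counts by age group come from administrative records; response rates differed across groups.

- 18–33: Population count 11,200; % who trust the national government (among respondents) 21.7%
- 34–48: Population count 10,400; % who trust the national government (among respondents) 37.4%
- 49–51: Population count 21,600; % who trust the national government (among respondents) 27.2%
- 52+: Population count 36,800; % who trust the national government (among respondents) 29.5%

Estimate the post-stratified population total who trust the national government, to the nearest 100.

Each cell contributes its population count × the respondent rate:
  18–33: 11,200 × 21.7% = 2430.4
  34–48: 10,400 × 37.4% = 3889.6
  49–51: 21,600 × 27.2% = 5875.2
  52+: 36,800 × 29.5% = 10,856
Estimated total = 23051.2 → 23,100.

23,100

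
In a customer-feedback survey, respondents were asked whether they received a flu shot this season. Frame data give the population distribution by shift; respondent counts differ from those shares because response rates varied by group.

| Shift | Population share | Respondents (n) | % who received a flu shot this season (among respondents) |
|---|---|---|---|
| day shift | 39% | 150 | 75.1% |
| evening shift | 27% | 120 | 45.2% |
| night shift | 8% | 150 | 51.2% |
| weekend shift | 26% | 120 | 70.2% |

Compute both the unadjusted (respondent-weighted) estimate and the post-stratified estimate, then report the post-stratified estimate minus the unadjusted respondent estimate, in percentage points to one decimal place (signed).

+3.1 percentage points

Unadjusted (pooled respondent) estimate weights by respondent counts:
  (150/540)×75.1 + (120/540)×45.2 + (150/540)×51.2 + (120/540)×70.2 = 60.7278%
Reweighting by population shift shares:
  0.39×75.1 + 0.27×45.2 + 0.08×51.2 + 0.26×70.2 = 63.841%
Difference = 63.841 − 60.7278 = 3.1132 pp.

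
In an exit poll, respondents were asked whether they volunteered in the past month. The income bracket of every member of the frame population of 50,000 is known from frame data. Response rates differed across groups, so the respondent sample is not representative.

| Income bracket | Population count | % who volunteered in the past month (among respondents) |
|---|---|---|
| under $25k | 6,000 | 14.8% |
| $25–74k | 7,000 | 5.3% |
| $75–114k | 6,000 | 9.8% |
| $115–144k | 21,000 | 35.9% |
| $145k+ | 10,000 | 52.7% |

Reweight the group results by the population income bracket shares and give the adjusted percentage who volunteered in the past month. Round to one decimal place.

29.3%

Each cell contributes population-share × respondent value:
  under $25k: (6,000/50,000) × 14.8 = 1.776
  $25–74k: (7,000/50,000) × 5.3 = 0.742
  $75–114k: (6,000/50,000) × 9.8 = 1.176
  $115–144k: (21,000/50,000) × 35.9 = 15.078
  $145k+: (10,000/50,000) × 52.7 = 10.54
Post-stratified estimate = 29.312 → 29.3%.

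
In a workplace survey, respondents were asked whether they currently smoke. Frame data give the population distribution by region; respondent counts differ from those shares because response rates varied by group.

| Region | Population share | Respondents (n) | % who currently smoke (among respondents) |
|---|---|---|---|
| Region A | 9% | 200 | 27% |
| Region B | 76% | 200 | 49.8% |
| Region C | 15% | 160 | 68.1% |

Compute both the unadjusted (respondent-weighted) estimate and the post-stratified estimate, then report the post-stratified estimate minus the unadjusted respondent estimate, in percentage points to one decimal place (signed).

+3.6 percentage points

Unadjusted (pooled respondent) estimate weights by respondent counts:
  (200/560)×27 + (200/560)×49.8 + (160/560)×68.1 = 46.8857%
Reweighting by population region shares:
  0.09×27 + 0.76×49.8 + 0.15×68.1 = 50.493%
Difference = 50.493 − 46.8857 = 3.6073 pp.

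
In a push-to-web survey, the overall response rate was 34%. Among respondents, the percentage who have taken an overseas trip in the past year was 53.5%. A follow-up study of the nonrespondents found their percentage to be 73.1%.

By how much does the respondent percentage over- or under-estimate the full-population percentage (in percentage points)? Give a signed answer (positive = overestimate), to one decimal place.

-12.9 percentage points

Nonresponse fraction = 1 − 0.34 = 0.66.
Bias = (nonresponse fraction) × (respondent percentage − nonrespondent percentage)
     = 0.66 × (53.5 − 73.1) = 0.66 × -19.6 = -12.936.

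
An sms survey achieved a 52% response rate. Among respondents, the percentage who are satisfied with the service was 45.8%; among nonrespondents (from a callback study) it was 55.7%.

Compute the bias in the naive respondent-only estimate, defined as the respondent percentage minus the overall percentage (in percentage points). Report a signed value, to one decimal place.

-4.8 percentage points

Nonresponse fraction = 1 − 0.52 = 0.48.
Bias = (nonresponse fraction) × (respondent percentage − nonrespondent percentage)
     = 0.48 × (45.8 − 55.7) = 0.48 × -9.9 = -4.752.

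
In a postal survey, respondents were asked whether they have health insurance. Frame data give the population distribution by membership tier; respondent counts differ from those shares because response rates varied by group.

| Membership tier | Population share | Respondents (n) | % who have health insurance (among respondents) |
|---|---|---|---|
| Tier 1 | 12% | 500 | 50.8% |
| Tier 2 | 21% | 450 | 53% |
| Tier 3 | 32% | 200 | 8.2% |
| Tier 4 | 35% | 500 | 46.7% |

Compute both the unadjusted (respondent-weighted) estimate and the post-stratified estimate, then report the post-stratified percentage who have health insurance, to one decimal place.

Naive respondent-only estimate (weights = respondent counts):
  (500/1650)×50.8 + (450/1650)×53 + (200/1650)×8.2 + (500/1650)×46.7 = 44.9939%
Reweighting by population membership tier shares:
  0.12×50.8 + 0.21×53 + 0.32×8.2 + 0.35×46.7 = 36.195%

36.2%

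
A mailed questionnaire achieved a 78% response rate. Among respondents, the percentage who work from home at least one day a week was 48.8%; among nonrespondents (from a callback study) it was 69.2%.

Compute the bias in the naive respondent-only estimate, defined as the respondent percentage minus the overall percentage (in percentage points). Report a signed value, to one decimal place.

-4.5 percentage points

Nonresponse fraction = 1 − 0.78 = 0.22.
Bias = (nonresponse fraction) × (respondent percentage − nonrespondent percentage)
     = 0.22 × (48.8 − 69.2) = 0.22 × -20.4 = -4.488.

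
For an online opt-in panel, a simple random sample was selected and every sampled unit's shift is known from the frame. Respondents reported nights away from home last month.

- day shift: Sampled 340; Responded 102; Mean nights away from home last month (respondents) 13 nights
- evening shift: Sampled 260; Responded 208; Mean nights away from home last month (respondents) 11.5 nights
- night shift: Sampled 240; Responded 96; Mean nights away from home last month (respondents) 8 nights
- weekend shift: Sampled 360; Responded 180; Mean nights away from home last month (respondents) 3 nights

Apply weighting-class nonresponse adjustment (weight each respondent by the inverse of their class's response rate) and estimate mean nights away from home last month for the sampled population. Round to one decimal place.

8.7

Response rates by class: day shift 102/340 = 30%, evening shift 208/260 = 80%, night shift 96/240 = 40%, weekend shift 180/360 = 50%.
Each respondent's weight = sampled/responded in their class; summing within a class gives n_sampled, so:
  day shift: 340 × 13 = 4420
  evening shift: 260 × 11.5 = 2990
  night shift: 240 × 8 = 1920
  weekend shift: 360 × 3 = 1080
Adjusted estimate = 10,410 / 1,200 = 8.675 → 8.7.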